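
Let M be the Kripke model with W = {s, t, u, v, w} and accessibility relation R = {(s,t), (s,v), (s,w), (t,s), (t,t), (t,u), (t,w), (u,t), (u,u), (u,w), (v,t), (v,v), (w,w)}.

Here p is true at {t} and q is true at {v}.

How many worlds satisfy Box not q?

s: successors {t, v, w}; not q there: t:T, v:F, w:T. ✗
t: successors {s, t, u, w}; not q there: s:T, t:T, u:T, w:T. ✓
u: successors {t, u, w}; not q there: t:T, u:T, w:T. ✓
v: successors {t, v}; not q there: t:T, v:F. ✗
w: successors {w}; not q there: w:T. ✓
Satisfying worlds: {t, u, w}.

3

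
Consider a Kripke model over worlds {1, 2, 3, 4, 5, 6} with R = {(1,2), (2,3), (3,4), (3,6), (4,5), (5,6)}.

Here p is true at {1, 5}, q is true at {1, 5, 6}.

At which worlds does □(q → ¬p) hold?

{1, 2, 3, 5, 6}

1: successors {2}; q → ¬p there: 2:T. ✓
2: successors {3}; q → ¬p there: 3:T. ✓
3: successors {4, 6}; q → ¬p there: 4:T, 6:T. ✓
4: successors {5}; q → ¬p there: 5:F. ✗
5: successors {6}; q → ¬p there: 6:T. ✓
6: no successors, so □(q → ¬p) holds vacuously. ✓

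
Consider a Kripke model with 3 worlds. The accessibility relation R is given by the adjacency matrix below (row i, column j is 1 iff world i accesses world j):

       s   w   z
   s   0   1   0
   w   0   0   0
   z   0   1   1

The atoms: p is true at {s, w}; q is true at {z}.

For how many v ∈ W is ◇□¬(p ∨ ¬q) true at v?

s: successors {w}; □¬(p ∨ ¬q) there: w:T. ✓
w: no successors, so ◇□¬(p ∨ ¬q) fails. ✗
z: successors {w, z}; □¬(p ∨ ¬q) there: w:T, z:F. ✓
Satisfying worlds: {s, z}.

2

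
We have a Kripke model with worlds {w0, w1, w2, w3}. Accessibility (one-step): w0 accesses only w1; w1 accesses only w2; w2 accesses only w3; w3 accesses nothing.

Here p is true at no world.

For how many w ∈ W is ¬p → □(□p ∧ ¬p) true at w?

2

w0: ¬p is T, □(□p ∧ ¬p) is F. ✗
w1: ¬p is T, □(□p ∧ ¬p) is F. ✗
w2: ¬p is T, □(□p ∧ ¬p) is T. ✓
w3: ¬p is T, □(□p ∧ ¬p) is T. ✓
Satisfying worlds: {w2, w3}.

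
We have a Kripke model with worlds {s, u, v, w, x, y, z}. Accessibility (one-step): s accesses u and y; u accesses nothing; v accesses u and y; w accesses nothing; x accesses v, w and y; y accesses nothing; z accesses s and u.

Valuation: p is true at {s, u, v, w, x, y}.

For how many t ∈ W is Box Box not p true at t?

5

s: successors {u, y}; Box not p there: u:T, y:T. ✓
u: no successors, so Box Box not p holds vacuously. ✓
v: successors {u, y}; Box not p there: u:T, y:T. ✓
w: no successors, so Box Box not p holds vacuously. ✓
x: successors {v, w, y}; Box not p there: v:F, w:T, y:T. ✗
y: no successors, so Box Box not p holds vacuously. ✓
z: successors {s, u}; Box not p there: s:F, u:T. ✗
Satisfying worlds: {s, u, v, w, y}.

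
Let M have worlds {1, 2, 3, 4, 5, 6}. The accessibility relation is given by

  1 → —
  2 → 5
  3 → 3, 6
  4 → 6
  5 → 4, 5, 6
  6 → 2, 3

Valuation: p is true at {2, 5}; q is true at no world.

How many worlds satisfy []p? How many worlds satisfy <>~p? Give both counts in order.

For []p:
1: no successors, so []p holds vacuously. ✓
2: successors {5}; p there: 5:T. ✓
3: successors {3, 6}; p there: 3:F, 6:F. ✗
4: successors {6}; p there: 6:F. ✗
5: successors {4, 5, 6}; p there: 4:F, 5:T, 6:F. ✗
6: successors {2, 3}; p there: 2:T, 3:F. ✗
— 2 worlds.
For <>~p:
1: no successors, so <>~p fails. ✗
2: successors {5}; ~p there: 5:F. ✗
3: successors {3, 6}; ~p there: 3:T, 6:T. ✓
4: successors {6}; ~p there: 6:T. ✓
5: successors {4, 5, 6}; ~p there: 4:T, 5:F, 6:T. ✓
6: successors {2, 3}; ~p there: 2:F, 3:T. ✓
— 4 worlds.

2 and 4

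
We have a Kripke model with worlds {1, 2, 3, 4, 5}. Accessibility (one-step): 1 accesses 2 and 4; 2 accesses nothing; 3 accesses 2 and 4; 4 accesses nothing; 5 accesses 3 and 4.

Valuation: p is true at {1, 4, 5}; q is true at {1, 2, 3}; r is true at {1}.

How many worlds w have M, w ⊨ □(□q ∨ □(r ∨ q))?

4

1: successors {2, 4}; □q ∨ □(r ∨ q) there: 2:T, 4:T. ✓
2: no successors, so □(□q ∨ □(r ∨ q)) holds vacuously. ✓
3: successors {2, 4}; □q ∨ □(r ∨ q) there: 2:T, 4:T. ✓
4: no successors, so □(□q ∨ □(r ∨ q)) holds vacuously. ✓
5: successors {3, 4}; □q ∨ □(r ∨ q) there: 3:F, 4:T. ✗
Satisfying worlds: {1, 2, 3, 4}.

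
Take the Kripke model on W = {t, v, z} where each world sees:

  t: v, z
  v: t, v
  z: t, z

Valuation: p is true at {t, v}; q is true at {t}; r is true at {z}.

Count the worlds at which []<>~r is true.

t: successors {v, z}; <>~r there: v:T, z:T. ✓
v: successors {t, v}; <>~r there: t:T, v:T. ✓
z: successors {t, z}; <>~r there: t:T, z:T. ✓
Satisfying worlds: {t, v, z}.

3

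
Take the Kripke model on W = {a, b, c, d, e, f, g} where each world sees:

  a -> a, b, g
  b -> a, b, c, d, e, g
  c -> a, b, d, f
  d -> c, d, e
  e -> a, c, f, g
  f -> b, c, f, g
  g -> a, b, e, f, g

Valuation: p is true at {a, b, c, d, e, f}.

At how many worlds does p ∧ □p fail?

a: p is T, □p is F. ✗
b: p is T, □p is F. ✗
c: p is T, □p is T. ✓
d: p is T, □p is T. ✓
e: p is T, □p is F. ✗
f: p is T, □p is F. ✗
g: p is F, □p is F. ✗
Satisfying worlds: {c, d}.
So p ∧ □p fails at the other 5 worlds.

5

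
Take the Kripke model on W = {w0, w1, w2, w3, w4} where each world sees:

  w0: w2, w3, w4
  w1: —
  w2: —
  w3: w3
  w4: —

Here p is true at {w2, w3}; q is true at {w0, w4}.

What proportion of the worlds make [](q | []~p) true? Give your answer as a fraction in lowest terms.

3/5

w0: successors {w2, w3, w4}; q | []~p there: w2:T, w3:F, w4:T. ✗
w1: no successors, so [](q | []~p) holds vacuously. ✓
w2: no successors, so [](q | []~p) holds vacuously. ✓
w3: successors {w3}; q | []~p there: w3:F. ✗
w4: no successors, so [](q | []~p) holds vacuously. ✓
That's 3 of 5 worlds, so 3/5.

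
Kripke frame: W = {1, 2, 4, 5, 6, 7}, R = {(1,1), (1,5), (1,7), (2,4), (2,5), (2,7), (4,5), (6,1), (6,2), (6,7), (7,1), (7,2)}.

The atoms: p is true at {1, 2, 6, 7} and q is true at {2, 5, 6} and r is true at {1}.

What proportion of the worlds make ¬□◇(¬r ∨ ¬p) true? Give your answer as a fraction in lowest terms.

1: □◇(¬r ∨ ¬p) is F. ✓
2: □◇(¬r ∨ ¬p) is F. ✓
4: □◇(¬r ∨ ¬p) is F. ✓
5: □◇(¬r ∨ ¬p) is T. ✗
6: □◇(¬r ∨ ¬p) is T. ✗
7: □◇(¬r ∨ ¬p) is T. ✗
That's 3 of 6 worlds, so 3/6 = 1/2.

1/2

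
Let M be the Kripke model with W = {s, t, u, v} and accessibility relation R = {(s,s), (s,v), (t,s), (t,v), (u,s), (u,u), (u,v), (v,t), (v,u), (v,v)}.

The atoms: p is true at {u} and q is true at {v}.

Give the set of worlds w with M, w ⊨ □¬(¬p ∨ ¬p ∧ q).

∅

s: successors {s, v}; ¬(¬p ∨ ¬p ∧ q) there: s:F, v:F. ✗
t: successors {s, v}; ¬(¬p ∨ ¬p ∧ q) there: s:F, v:F. ✗
u: successors {s, u, v}; ¬(¬p ∨ ¬p ∧ q) there: s:F, u:T, v:F. ✗
v: successors {t, u, v}; ¬(¬p ∨ ¬p ∧ q) there: t:F, u:T, v:F. ✗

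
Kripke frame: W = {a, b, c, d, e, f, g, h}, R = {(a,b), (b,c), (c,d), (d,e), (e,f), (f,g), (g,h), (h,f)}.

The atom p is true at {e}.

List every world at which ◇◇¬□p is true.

{a, c, d, e, f, g, h}

a: successors {b}; ◇¬□p there: b:T. ✓
b: successors {c}; ◇¬□p there: c:F. ✗
c: successors {d}; ◇¬□p there: d:T. ✓
d: successors {e}; ◇¬□p there: e:T. ✓
e: successors {f}; ◇¬□p there: f:T. ✓
f: successors {g}; ◇¬□p there: g:T. ✓
g: successors {h}; ◇¬□p there: h:T. ✓
h: successors {f}; ◇¬□p there: f:T. ✓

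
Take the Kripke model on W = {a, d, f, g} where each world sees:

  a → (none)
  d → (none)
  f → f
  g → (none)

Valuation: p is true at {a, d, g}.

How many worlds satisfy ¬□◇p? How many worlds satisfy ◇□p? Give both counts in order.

For ¬□◇p:
a: □◇p is T. ✗
d: □◇p is T. ✗
f: □◇p is F. ✓
g: □◇p is T. ✗
— 1 world.
For ◇□p:
a: no successors, so ◇□p fails. ✗
d: no successors, so ◇□p fails. ✗
f: successors {f}; □p there: f:F. ✗
g: no successors, so ◇□p fails. ✗
— 0 worlds.

1 and 0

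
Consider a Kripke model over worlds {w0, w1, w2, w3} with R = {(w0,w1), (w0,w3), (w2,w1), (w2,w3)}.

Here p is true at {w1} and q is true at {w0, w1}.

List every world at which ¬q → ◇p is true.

{w0, w1, w2}

w0: ¬q is F, ◇p is T. ✓
w1: ¬q is F, ◇p is F. ✓
w2: ¬q is T, ◇p is T. ✓
w3: ¬q is T, ◇p is F. ✗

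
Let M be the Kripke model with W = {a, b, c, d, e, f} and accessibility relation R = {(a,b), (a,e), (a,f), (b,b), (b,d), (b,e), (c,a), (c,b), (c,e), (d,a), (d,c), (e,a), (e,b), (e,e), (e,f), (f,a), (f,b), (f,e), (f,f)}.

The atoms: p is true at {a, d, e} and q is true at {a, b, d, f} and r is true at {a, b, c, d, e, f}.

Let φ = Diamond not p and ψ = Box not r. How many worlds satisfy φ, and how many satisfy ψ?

For Diamond not p:
a: successors {b, e, f}; not p there: b:T, e:F, f:T. ✓
b: successors {b, d, e}; not p there: b:T, d:F, e:F. ✓
c: successors {a, b, e}; not p there: a:F, b:T, e:F. ✓
d: successors {a, c}; not p there: a:F, c:T. ✓
e: successors {a, b, e, f}; not p there: a:F, b:T, e:F, f:T. ✓
f: successors {a, b, e, f}; not p there: a:F, b:T, e:F, f:T. ✓
— 6 worlds.
For Box not r:
a: successors {b, e, f}; not r there: b:F, e:F, f:F. ✗
b: successors {b, d, e}; not r there: b:F, d:F, e:F. ✗
c: successors {a, b, e}; not r there: a:F, b:F, e:F. ✗
d: successors {a, c}; not r there: a:F, c:F. ✗
e: successors {a, b, e, f}; not r there: a:F, b:F, e:F, f:F. ✗
f: successors {a, b, e, f}; not r there: a:F, b:F, e:F, f:F. ✗
— 0 worlds.

6 and 0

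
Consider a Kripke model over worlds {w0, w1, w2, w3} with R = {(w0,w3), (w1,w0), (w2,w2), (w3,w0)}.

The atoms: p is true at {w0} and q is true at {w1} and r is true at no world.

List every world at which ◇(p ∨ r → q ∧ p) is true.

w0: successors {w3}; p ∨ r → q ∧ p there: w3:T. ✓
w1: successors {w0}; p ∨ r → q ∧ p there: w0:F. ✗
w2: successors {w2}; p ∨ r → q ∧ p there: w2:T. ✓
w3: successors {w0}; p ∨ r → q ∧ p there: w0:F. ✗

{w0, w2}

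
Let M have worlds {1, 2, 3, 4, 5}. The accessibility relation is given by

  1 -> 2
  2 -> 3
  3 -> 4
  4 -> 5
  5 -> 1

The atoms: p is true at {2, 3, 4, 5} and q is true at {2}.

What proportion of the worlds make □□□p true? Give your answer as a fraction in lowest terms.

4/5

1: successors {2}; □□p there: 2:T. ✓
2: successors {3}; □□p there: 3:T. ✓
3: successors {4}; □□p there: 4:F. ✗
4: successors {5}; □□p there: 5:T. ✓
5: successors {1}; □□p there: 1:T. ✓
That's 4 of 5 worlds, so 4/5.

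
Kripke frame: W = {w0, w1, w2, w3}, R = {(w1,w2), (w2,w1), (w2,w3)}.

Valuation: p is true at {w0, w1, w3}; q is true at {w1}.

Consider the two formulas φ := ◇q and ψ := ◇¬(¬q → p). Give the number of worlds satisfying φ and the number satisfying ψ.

For ◇q:
w0: no successors, so ◇q fails. ✗
w1: successors {w2}; q there: w2:F. ✗
w2: successors {w1, w3}; q there: w1:T, w3:F. ✓
w3: no successors, so ◇q fails. ✗
— 1 world.
For ◇¬(¬q → p):
w0: no successors, so ◇¬(¬q → p) fails. ✗
w1: successors {w2}; ¬(¬q → p) there: w2:T. ✓
w2: successors {w1, w3}; ¬(¬q → p) there: w1:F, w3:F. ✗
w3: no successors, so ◇¬(¬q → p) fails. ✗
— 1 world.

1 and 1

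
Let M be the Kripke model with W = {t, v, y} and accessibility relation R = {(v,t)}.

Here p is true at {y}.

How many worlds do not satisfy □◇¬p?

t: no successors, so □◇¬p holds vacuously. ✓
v: successors {t}; ◇¬p there: t:F. ✗
y: no successors, so □◇¬p holds vacuously. ✓
Satisfying worlds: {t, y}.
So □◇¬p fails at the other 1 world.

1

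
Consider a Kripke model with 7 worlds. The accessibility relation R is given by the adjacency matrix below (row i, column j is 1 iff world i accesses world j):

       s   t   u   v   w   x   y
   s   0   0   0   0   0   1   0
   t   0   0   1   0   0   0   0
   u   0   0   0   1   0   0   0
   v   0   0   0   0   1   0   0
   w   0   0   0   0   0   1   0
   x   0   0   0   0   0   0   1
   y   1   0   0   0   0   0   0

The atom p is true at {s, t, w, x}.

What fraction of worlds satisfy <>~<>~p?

s: successors {x}; ~<>~p there: x:F. ✗
t: successors {u}; ~<>~p there: u:F. ✗
u: successors {v}; ~<>~p there: v:T. ✓
v: successors {w}; ~<>~p there: w:T. ✓
w: successors {x}; ~<>~p there: x:F. ✗
x: successors {y}; ~<>~p there: y:T. ✓
y: successors {s}; ~<>~p there: s:T. ✓
That's 4 of 7 worlds, so 4/7.

4/7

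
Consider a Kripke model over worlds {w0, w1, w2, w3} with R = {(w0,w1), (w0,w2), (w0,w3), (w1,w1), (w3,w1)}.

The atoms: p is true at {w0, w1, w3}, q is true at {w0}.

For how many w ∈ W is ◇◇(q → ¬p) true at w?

3

w0: successors {w1, w2, w3}; ◇(q → ¬p) there: w1:T, w2:F, w3:T. ✓
w1: successors {w1}; ◇(q → ¬p) there: w1:T. ✓
w2: no successors, so ◇◇(q → ¬p) fails. ✗
w3: successors {w1}; ◇(q → ¬p) there: w1:T. ✓
Satisfying worlds: {w0, w1, w3}.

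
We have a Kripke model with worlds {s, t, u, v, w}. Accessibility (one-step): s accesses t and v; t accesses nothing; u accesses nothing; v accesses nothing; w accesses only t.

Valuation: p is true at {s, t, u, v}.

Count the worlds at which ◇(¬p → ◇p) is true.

s: successors {t, v}; ¬p → ◇p there: t:T, v:T. ✓
t: no successors, so ◇(¬p → ◇p) fails. ✗
u: no successors, so ◇(¬p → ◇p) fails. ✗
v: no successors, so ◇(¬p → ◇p) fails. ✗
w: successors {t}; ¬p → ◇p there: t:T. ✓
Satisfying worlds: {s, w}.

2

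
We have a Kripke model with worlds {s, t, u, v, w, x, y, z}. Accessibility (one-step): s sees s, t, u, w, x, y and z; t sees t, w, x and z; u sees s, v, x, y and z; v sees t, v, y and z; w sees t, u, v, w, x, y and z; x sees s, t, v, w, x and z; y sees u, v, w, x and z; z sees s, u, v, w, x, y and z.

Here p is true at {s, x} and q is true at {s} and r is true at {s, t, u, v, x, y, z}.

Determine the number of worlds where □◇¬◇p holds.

s: successors {s, t, u, w, x, y, z}; ◇¬◇p there: s:F, t:F, u:T, w:T, x:T, y:T, z:T. ✗
t: successors {t, w, x, z}; ◇¬◇p there: t:F, w:T, x:T, z:T. ✗
u: successors {s, v, x, y, z}; ◇¬◇p there: s:F, v:T, x:T, y:T, z:T. ✗
v: successors {t, v, y, z}; ◇¬◇p there: t:F, v:T, y:T, z:T. ✗
w: successors {t, u, v, w, x, y, z}; ◇¬◇p there: t:F, u:T, v:T, w:T, x:T, y:T, z:T. ✗
x: successors {s, t, v, w, x, z}; ◇¬◇p there: s:F, t:F, v:T, w:T, x:T, z:T. ✗
y: successors {u, v, w, x, z}; ◇¬◇p there: u:T, v:T, w:T, x:T, z:T. ✓
z: successors {s, u, v, w, x, y, z}; ◇¬◇p there: s:F, u:T, v:T, w:T, x:T, y:T, z:T. ✗
Satisfying worlds: {y}.

1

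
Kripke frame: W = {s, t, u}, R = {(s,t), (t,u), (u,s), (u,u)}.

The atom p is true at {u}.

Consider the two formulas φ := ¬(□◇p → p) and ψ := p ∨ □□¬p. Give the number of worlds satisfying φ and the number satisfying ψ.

2 and 1

For ¬(□◇p → p):
s: □◇p → p is F. ✓
t: □◇p → p is F. ✓
u: □◇p → p is T. ✗
— 2 worlds.
For p ∨ □□¬p:
s: p is F, □□¬p is F. ✗
t: p is F, □□¬p is F. ✗
u: p is T, □□¬p is F. ✓
— 1 world.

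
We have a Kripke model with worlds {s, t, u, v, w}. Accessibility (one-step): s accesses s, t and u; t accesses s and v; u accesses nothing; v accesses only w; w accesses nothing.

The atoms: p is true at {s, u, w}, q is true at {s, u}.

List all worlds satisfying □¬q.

{u, v, w}

s: successors {s, t, u}; ¬q there: s:F, t:T, u:F. ✗
t: successors {s, v}; ¬q there: s:F, v:T. ✗
u: no successors, so □¬q holds vacuously. ✓
v: successors {w}; ¬q there: w:T. ✓
w: no successors, so □¬q holds vacuously. ✓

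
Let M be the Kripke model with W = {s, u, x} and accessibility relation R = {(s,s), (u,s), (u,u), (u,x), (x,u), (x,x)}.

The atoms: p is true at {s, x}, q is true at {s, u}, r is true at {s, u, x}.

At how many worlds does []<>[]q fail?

2

s: successors {s}; <>[]q there: s:T. ✓
u: successors {s, u, x}; <>[]q there: s:T, u:T, x:F. ✗
x: successors {u, x}; <>[]q there: u:T, x:F. ✗
Satisfying worlds: {s}.
So []<>[]q fails at the other 2 worlds.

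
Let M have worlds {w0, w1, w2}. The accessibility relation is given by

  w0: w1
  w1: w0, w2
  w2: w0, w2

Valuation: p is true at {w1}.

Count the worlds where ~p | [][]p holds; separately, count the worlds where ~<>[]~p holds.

2 and 0

For ~p | [][]p:
w0: ~p is T, [][]p is F. ✓
w1: ~p is F, [][]p is F. ✗
w2: ~p is T, [][]p is F. ✓
— 2 worlds.
For ~<>[]~p:
w0: <>[]~p is T. ✗
w1: <>[]~p is T. ✗
w2: <>[]~p is T. ✗
— 0 worlds.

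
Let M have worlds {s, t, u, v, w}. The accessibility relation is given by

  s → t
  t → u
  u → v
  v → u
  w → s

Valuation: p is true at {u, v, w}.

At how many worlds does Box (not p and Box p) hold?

1

s: successors {t}; not p and Box p there: t:T. ✓
t: successors {u}; not p and Box p there: u:F. ✗
u: successors {v}; not p and Box p there: v:F. ✗
v: successors {u}; not p and Box p there: u:F. ✗
w: successors {s}; not p and Box p there: s:F. ✗
Satisfying worlds: {s}.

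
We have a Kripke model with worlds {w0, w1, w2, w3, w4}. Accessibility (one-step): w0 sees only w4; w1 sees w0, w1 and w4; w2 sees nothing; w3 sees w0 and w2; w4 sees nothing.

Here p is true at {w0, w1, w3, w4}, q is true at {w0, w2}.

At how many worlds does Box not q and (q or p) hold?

3

w0: Box not q is T, q or p is T. ✓
w1: Box not q is F, q or p is T. ✗
w2: Box not q is T, q or p is T. ✓
w3: Box not q is F, q or p is T. ✗
w4: Box not q is T, q or p is T. ✓
Satisfying worlds: {w0, w2, w4}.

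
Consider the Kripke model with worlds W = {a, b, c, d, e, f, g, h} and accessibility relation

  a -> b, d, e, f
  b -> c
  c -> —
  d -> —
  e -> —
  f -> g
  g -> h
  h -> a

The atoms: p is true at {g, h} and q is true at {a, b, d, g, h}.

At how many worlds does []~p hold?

a: successors {b, d, e, f}; ~p there: b:T, d:T, e:T, f:T. ✓
b: successors {c}; ~p there: c:T. ✓
c: no successors, so []~p holds vacuously. ✓
d: no successors, so []~p holds vacuously. ✓
e: no successors, so []~p holds vacuously. ✓
f: successors {g}; ~p there: g:F. ✗
g: successors {h}; ~p there: h:F. ✗
h: successors {a}; ~p there: a:T. ✓
Satisfying worlds: {a, b, c, d, e, h}.

6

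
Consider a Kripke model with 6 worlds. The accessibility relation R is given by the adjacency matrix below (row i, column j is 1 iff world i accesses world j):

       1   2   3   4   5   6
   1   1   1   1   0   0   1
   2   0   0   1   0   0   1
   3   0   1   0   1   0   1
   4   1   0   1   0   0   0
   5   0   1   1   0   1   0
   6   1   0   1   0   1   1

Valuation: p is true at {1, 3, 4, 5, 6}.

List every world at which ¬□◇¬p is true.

1: □◇¬p is F. ✓
2: □◇¬p is F. ✓
3: □◇¬p is F. ✓
4: □◇¬p is T. ✗
5: □◇¬p is F. ✓
6: □◇¬p is F. ✓

{1, 2, 3, 5, 6}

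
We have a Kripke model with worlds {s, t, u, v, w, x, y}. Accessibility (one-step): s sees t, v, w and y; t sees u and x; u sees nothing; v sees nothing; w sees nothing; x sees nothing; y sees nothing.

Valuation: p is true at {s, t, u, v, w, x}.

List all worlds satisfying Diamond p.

s: successors {t, v, w, y}; p there: t:T, v:T, w:T, y:F. ✓
t: successors {u, x}; p there: u:T, x:T. ✓
u: no successors, so Diamond p fails. ✗
v: no successors, so Diamond p fails. ✗
w: no successors, so Diamond p fails. ✗
x: no successors, so Diamond p fails. ✗
y: no successors, so Diamond p fails. ✗

{s, t}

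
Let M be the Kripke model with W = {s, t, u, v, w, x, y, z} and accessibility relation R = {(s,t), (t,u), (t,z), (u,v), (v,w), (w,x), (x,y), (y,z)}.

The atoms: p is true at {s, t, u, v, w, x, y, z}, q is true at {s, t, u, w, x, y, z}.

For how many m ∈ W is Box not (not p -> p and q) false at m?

s: successors {t}; not (not p -> p and q) there: t:F. ✗
t: successors {u, z}; not (not p -> p and q) there: u:F, z:F. ✗
u: successors {v}; not (not p -> p and q) there: v:F. ✗
v: successors {w}; not (not p -> p and q) there: w:F. ✗
w: successors {x}; not (not p -> p and q) there: x:F. ✗
x: successors {y}; not (not p -> p and q) there: y:F. ✗
y: successors {z}; not (not p -> p and q) there: z:F. ✗
z: no successors, so Box not (not p -> p and q) holds vacuously. ✓
Satisfying worlds: {z}.
So Box not (not p -> p and q) fails at the other 7 worlds.

7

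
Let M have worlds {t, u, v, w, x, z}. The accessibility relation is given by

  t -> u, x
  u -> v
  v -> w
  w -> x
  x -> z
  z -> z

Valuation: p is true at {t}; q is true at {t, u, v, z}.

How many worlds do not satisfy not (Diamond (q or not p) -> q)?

4

t: Diamond (q or not p) -> q is T. ✗
u: Diamond (q or not p) -> q is T. ✗
v: Diamond (q or not p) -> q is T. ✗
w: Diamond (q or not p) -> q is F. ✓
x: Diamond (q or not p) -> q is F. ✓
z: Diamond (q or not p) -> q is T. ✗
Satisfying worlds: {w, x}.
So not (Diamond (q or not p) -> q) fails at the other 4 worlds.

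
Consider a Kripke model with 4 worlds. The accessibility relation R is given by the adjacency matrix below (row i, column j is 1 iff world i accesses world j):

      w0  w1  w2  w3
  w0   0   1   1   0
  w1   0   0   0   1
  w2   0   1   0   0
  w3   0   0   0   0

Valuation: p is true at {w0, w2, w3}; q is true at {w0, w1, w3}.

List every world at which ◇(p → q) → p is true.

w0: ◇(p → q) is T, p is T. ✓
w1: ◇(p → q) is T, p is F. ✗
w2: ◇(p → q) is T, p is T. ✓
w3: ◇(p → q) is F, p is T. ✓

{w0, w2, w3}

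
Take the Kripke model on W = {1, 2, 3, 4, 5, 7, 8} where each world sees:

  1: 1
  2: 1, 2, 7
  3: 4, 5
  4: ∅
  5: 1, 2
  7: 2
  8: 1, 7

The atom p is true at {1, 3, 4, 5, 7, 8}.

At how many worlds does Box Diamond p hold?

4

1: successors {1}; Diamond p there: 1:T. ✓
2: successors {1, 2, 7}; Diamond p there: 1:T, 2:T, 7:F. ✗
3: successors {4, 5}; Diamond p there: 4:F, 5:T. ✗
4: no successors, so Box Diamond p holds vacuously. ✓
5: successors {1, 2}; Diamond p there: 1:T, 2:T. ✓
7: successors {2}; Diamond p there: 2:T. ✓
8: successors {1, 7}; Diamond p there: 1:T, 7:F. ✗
Satisfying worlds: {1, 4, 5, 7}.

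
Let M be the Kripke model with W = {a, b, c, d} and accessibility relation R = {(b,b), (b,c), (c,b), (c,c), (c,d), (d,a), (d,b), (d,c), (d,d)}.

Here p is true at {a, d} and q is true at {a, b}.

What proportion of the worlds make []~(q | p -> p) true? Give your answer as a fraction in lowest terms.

1/4

a: no successors, so []~(q | p -> p) holds vacuously. ✓
b: successors {b, c}; ~(q | p -> p) there: b:T, c:F. ✗
c: successors {b, c, d}; ~(q | p -> p) there: b:T, c:F, d:F. ✗
d: successors {a, b, c, d}; ~(q | p -> p) there: a:F, b:T, c:F, d:F. ✗
That's 1 of 4 worlds, so 1/4.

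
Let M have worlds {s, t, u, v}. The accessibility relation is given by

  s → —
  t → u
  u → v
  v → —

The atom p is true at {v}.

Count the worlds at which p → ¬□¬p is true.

s: p is F, ¬□¬p is F. ✓
t: p is F, ¬□¬p is F. ✓
u: p is F, ¬□¬p is T. ✓
v: p is T, ¬□¬p is F. ✗
Satisfying worlds: {s, t, u}.

3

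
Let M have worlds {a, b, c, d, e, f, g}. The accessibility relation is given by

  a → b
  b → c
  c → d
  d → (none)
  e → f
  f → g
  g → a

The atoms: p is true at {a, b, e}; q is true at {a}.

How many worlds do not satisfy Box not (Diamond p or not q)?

6

a: successors {b}; not (Diamond p or not q) there: b:F. ✗
b: successors {c}; not (Diamond p or not q) there: c:F. ✗
c: successors {d}; not (Diamond p or not q) there: d:F. ✗
d: no successors, so Box not (Diamond p or not q) holds vacuously. ✓
e: successors {f}; not (Diamond p or not q) there: f:F. ✗
f: successors {g}; not (Diamond p or not q) there: g:F. ✗
g: successors {a}; not (Diamond p or not q) there: a:F. ✗
Satisfying worlds: {d}.
So Box not (Diamond p or not q) fails at the other 6 worlds.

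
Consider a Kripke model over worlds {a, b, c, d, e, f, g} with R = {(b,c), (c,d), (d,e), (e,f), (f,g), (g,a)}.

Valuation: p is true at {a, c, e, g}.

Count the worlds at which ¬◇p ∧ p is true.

a: ¬◇p is T, p is T. ✓
b: ¬◇p is F, p is F. ✗
c: ¬◇p is T, p is T. ✓
d: ¬◇p is F, p is F. ✗
e: ¬◇p is T, p is T. ✓
f: ¬◇p is F, p is F. ✗
g: ¬◇p is F, p is T. ✗
Satisfying worlds: {a, c, e}.

3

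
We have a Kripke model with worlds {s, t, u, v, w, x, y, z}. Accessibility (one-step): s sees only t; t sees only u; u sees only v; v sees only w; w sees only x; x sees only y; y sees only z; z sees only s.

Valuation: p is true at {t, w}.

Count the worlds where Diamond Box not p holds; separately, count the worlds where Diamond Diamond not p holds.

For Diamond Box not p:
s: successors {t}; Box not p there: t:T. ✓
t: successors {u}; Box not p there: u:T. ✓
u: successors {v}; Box not p there: v:F. ✗
v: successors {w}; Box not p there: w:T. ✓
w: successors {x}; Box not p there: x:T. ✓
x: successors {y}; Box not p there: y:T. ✓
y: successors {z}; Box not p there: z:T. ✓
z: successors {s}; Box not p there: s:F. ✗
— 6 worlds.
For Diamond Diamond not p:
s: successors {t}; Diamond not p there: t:T. ✓
t: successors {u}; Diamond not p there: u:T. ✓
u: successors {v}; Diamond not p there: v:F. ✗
v: successors {w}; Diamond not p there: w:T. ✓
w: successors {x}; Diamond not p there: x:T. ✓
x: successors {y}; Diamond not p there: y:T. ✓
y: successors {z}; Diamond not p there: z:T. ✓
z: successors {s}; Diamond not p there: s:F. ✗
— 6 worlds.

6 and 6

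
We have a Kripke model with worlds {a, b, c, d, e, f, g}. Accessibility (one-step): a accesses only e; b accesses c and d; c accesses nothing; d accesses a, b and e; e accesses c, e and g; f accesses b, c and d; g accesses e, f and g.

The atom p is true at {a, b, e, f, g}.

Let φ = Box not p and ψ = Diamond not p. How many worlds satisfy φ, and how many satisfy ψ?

2 and 3

For Box not p:
a: successors {e}; not p there: e:F. ✗
b: successors {c, d}; not p there: c:T, d:T. ✓
c: no successors, so Box not p holds vacuously. ✓
d: successors {a, b, e}; not p there: a:F, b:F, e:F. ✗
e: successors {c, e, g}; not p there: c:T, e:F, g:F. ✗
f: successors {b, c, d}; not p there: b:F, c:T, d:T. ✗
g: successors {e, f, g}; not p there: e:F, f:F, g:F. ✗
— 2 worlds.
For Diamond not p:
a: successors {e}; not p there: e:F. ✗
b: successors {c, d}; not p there: c:T, d:T. ✓
c: no successors, so Diamond not p fails. ✗
d: successors {a, b, e}; not p there: a:F, b:F, e:F. ✗
e: successors {c, e, g}; not p there: c:T, e:F, g:F. ✓
f: successors {b, c, d}; not p there: b:F, c:T, d:T. ✓
g: successors {e, f, g}; not p there: e:F, f:F, g:F. ✗
— 3 worlds.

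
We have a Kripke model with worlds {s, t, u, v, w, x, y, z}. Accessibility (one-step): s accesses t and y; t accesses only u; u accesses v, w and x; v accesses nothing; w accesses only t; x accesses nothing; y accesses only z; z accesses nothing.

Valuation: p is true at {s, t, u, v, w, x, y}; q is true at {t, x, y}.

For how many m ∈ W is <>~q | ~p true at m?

s: <>~q is F, ~p is F. ✗
t: <>~q is T, ~p is F. ✓
u: <>~q is T, ~p is F. ✓
v: <>~q is F, ~p is F. ✗
w: <>~q is F, ~p is F. ✗
x: <>~q is F, ~p is F. ✗
y: <>~q is T, ~p is F. ✓
z: <>~q is F, ~p is T. ✓
Satisfying worlds: {t, u, y, z}.

4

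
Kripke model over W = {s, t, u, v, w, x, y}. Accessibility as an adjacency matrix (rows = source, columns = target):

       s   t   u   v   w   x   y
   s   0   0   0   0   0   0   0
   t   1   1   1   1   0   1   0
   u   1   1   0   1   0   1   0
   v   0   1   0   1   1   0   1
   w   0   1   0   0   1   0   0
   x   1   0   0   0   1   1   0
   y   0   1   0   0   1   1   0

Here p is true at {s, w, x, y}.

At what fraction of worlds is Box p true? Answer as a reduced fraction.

s: no successors, so Box p holds vacuously. ✓
t: successors {s, t, u, v, x}; p there: s:T, t:F, u:F, v:F, x:T. ✗
u: successors {s, t, v, x}; p there: s:T, t:F, v:F, x:T. ✗
v: successors {t, v, w, y}; p there: t:F, v:F, w:T, y:T. ✗
w: successors {t, w}; p there: t:F, w:T. ✗
x: successors {s, w, x}; p there: s:T, w:T, x:T. ✓
y: successors {t, w, x}; p there: t:F, w:T, x:T. ✗
That's 2 of 7 worlds, so 2/7.

2/7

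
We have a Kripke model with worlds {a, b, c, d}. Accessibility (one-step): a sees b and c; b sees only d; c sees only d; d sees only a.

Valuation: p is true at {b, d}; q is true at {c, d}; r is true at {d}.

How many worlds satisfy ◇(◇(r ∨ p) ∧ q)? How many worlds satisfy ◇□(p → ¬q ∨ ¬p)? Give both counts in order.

1 and 3

For ◇(◇(r ∨ p) ∧ q):
a: successors {b, c}; ◇(r ∨ p) ∧ q there: b:F, c:T. ✓
b: successors {d}; ◇(r ∨ p) ∧ q there: d:F. ✗
c: successors {d}; ◇(r ∨ p) ∧ q there: d:F. ✗
d: successors {a}; ◇(r ∨ p) ∧ q there: a:F. ✗
— 1 world.
For ◇□(p → ¬q ∨ ¬p):
a: successors {b, c}; □(p → ¬q ∨ ¬p) there: b:F, c:F. ✗
b: successors {d}; □(p → ¬q ∨ ¬p) there: d:T. ✓
c: successors {d}; □(p → ¬q ∨ ¬p) there: d:T. ✓
d: successors {a}; □(p → ¬q ∨ ¬p) there: a:T. ✓
— 3 worlds.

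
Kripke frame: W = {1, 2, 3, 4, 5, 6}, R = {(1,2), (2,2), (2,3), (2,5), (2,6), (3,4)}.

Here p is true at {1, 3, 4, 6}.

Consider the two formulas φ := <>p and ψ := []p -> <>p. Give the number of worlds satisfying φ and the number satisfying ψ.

For <>p:
1: successors {2}; p there: 2:F. ✗
2: successors {2, 3, 5, 6}; p there: 2:F, 3:T, 5:F, 6:T. ✓
3: successors {4}; p there: 4:T. ✓
4: no successors, so <>p fails. ✗
5: no successors, so <>p fails. ✗
6: no successors, so <>p fails. ✗
— 2 worlds.
For []p -> <>p:
1: []p is F, <>p is F. ✓
2: []p is F, <>p is T. ✓
3: []p is T, <>p is T. ✓
4: []p is T, <>p is F. ✗
5: []p is T, <>p is F. ✗
6: []p is T, <>p is F. ✗
— 3 worlds.

2 and 3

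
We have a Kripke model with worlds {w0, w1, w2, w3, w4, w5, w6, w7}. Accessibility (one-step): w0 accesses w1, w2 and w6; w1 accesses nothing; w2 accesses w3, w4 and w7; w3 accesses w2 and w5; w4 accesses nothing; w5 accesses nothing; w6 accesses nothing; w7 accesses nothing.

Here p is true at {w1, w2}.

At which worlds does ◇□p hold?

{w0, w2, w3}

w0: successors {w1, w2, w6}; □p there: w1:T, w2:F, w6:T. ✓
w1: no successors, so ◇□p fails. ✗
w2: successors {w3, w4, w7}; □p there: w3:F, w4:T, w7:T. ✓
w3: successors {w2, w5}; □p there: w2:F, w5:T. ✓
w4: no successors, so ◇□p fails. ✗
w5: no successors, so ◇□p fails. ✗
w6: no successors, so ◇□p fails. ✗
w7: no successors, so ◇□p fails. ✗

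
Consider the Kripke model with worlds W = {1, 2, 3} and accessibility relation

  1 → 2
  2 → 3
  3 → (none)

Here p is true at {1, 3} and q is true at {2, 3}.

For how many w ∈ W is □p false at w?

1

1: successors {2}; p there: 2:F. ✗
2: successors {3}; p there: 3:T. ✓
3: no successors, so □p holds vacuously. ✓
Satisfying worlds: {2, 3}.
So □p fails at the other 1 world.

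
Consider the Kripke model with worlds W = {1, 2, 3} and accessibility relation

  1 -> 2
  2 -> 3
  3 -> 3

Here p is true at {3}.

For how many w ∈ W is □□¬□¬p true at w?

3

1: successors {2}; □¬□¬p there: 2:T. ✓
2: successors {3}; □¬□¬p there: 3:T. ✓
3: successors {3}; □¬□¬p there: 3:T. ✓
Satisfying worlds: {1, 2, 3}.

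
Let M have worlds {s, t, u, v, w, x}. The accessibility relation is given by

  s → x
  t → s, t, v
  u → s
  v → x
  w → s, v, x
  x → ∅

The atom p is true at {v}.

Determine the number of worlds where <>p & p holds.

s: <>p is F, p is F. ✗
t: <>p is T, p is F. ✗
u: <>p is F, p is F. ✗
v: <>p is F, p is T. ✗
w: <>p is T, p is F. ✗
x: <>p is F, p is F. ✗
Satisfying worlds: ∅.

0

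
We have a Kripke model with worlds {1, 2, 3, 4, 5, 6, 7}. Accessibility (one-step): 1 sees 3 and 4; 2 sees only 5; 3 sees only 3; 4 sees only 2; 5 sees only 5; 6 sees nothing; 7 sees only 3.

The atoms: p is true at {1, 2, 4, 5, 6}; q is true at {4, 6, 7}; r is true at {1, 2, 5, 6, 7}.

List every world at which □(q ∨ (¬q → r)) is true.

1: successors {3, 4}; q ∨ (¬q → r) there: 3:F, 4:T. ✗
2: successors {5}; q ∨ (¬q → r) there: 5:T. ✓
3: successors {3}; q ∨ (¬q → r) there: 3:F. ✗
4: successors {2}; q ∨ (¬q → r) there: 2:T. ✓
5: successors {5}; q ∨ (¬q → r) there: 5:T. ✓
6: no successors, so □(q ∨ (¬q → r)) holds vacuously. ✓
7: successors {3}; q ∨ (¬q → r) there: 3:F. ✗

{2, 4, 5, 6}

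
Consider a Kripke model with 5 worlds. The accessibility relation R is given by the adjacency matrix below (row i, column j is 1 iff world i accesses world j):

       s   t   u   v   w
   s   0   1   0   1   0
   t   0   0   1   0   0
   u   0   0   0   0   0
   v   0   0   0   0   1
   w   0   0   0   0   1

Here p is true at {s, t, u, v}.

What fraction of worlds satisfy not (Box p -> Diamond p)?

1/5

s: Box p -> Diamond p is T. ✗
t: Box p -> Diamond p is T. ✗
u: Box p -> Diamond p is F. ✓
v: Box p -> Diamond p is T. ✗
w: Box p -> Diamond p is T. ✗
That's 1 of 5 worlds, so 1/5.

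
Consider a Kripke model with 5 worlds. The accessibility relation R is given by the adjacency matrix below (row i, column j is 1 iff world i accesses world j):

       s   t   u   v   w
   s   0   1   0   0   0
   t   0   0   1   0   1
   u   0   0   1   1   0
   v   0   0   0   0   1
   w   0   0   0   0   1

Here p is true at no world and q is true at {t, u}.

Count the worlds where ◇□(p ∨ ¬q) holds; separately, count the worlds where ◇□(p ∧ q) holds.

For ◇□(p ∨ ¬q):
s: successors {t}; □(p ∨ ¬q) there: t:F. ✗
t: successors {u, w}; □(p ∨ ¬q) there: u:F, w:T. ✓
u: successors {u, v}; □(p ∨ ¬q) there: u:F, v:T. ✓
v: successors {w}; □(p ∨ ¬q) there: w:T. ✓
w: successors {w}; □(p ∨ ¬q) there: w:T. ✓
— 4 worlds.
For ◇□(p ∧ q):
s: successors {t}; □(p ∧ q) there: t:F. ✗
t: successors {u, w}; □(p ∧ q) there: u:F, w:F. ✗
u: successors {u, v}; □(p ∧ q) there: u:F, v:F. ✗
v: successors {w}; □(p ∧ q) there: w:F. ✗
w: successors {w}; □(p ∧ q) there: w:F. ✗
— 0 worlds.

4 and 0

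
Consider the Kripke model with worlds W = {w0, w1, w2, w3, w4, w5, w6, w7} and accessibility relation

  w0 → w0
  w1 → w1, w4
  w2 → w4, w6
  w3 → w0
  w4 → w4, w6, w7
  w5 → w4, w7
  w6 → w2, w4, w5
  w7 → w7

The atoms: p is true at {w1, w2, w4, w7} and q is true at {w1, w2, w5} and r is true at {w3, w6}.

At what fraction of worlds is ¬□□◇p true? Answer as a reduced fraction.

1/4

w0: □□◇p is F. ✓
w1: □□◇p is T. ✗
w2: □□◇p is T. ✗
w3: □□◇p is F. ✓
w4: □□◇p is T. ✗
w5: □□◇p is T. ✗
w6: □□◇p is T. ✗
w7: □□◇p is T. ✗
That's 2 of 8 worlds, so 2/8 = 1/4.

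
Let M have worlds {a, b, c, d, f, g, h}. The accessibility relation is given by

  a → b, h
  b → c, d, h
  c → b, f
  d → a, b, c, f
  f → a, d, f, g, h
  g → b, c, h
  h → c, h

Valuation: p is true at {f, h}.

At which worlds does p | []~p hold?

{f, h}

a: p is F, []~p is F. ✗
b: p is F, []~p is F. ✗
c: p is F, []~p is F. ✗
d: p is F, []~p is F. ✗
f: p is T, []~p is F. ✓
g: p is F, []~p is F. ✗
h: p is T, []~p is F. ✓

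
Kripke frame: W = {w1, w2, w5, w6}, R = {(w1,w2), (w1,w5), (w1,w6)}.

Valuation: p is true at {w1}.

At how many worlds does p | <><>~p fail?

w1: p is T, <><>~p is F. ✓
w2: p is F, <><>~p is F. ✗
w5: p is F, <><>~p is F. ✗
w6: p is F, <><>~p is F. ✗
Satisfying worlds: {w1}.
So p | <><>~p fails at the other 3 worlds.

3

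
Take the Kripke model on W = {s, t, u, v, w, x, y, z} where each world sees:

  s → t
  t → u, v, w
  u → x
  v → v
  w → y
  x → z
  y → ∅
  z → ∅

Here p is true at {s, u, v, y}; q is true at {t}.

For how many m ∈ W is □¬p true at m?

5

s: successors {t}; ¬p there: t:T. ✓
t: successors {u, v, w}; ¬p there: u:F, v:F, w:T. ✗
u: successors {x}; ¬p there: x:T. ✓
v: successors {v}; ¬p there: v:F. ✗
w: successors {y}; ¬p there: y:F. ✗
x: successors {z}; ¬p there: z:T. ✓
y: no successors, so □¬p holds vacuously. ✓
z: no successors, so □¬p holds vacuously. ✓
Satisfying worlds: {s, u, x, y, z}.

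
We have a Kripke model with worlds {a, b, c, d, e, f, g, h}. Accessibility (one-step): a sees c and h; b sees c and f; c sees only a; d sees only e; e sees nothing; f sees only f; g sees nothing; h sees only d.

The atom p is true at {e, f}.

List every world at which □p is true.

{d, e, f, g}

a: successors {c, h}; p there: c:F, h:F. ✗
b: successors {c, f}; p there: c:F, f:T. ✗
c: successors {a}; p there: a:F. ✗
d: successors {e}; p there: e:T. ✓
e: no successors, so □p holds vacuously. ✓
f: successors {f}; p there: f:T. ✓
g: no successors, so □p holds vacuously. ✓
h: successors {d}; p there: d:F. ✗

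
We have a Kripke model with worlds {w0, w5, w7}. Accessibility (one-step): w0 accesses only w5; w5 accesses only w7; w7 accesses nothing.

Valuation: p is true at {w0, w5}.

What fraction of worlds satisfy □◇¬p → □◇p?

w0: □◇¬p is T, □◇p is F. ✗
w5: □◇¬p is F, □◇p is F. ✓
w7: □◇¬p is T, □◇p is T. ✓
That's 2 of 3 worlds, so 2/3.

2/3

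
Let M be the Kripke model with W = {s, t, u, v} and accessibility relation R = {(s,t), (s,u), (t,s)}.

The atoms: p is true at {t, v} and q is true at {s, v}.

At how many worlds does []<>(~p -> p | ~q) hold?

3

s: successors {t, u}; <>(~p -> p | ~q) there: t:F, u:F. ✗
t: successors {s}; <>(~p -> p | ~q) there: s:T. ✓
u: no successors, so []<>(~p -> p | ~q) holds vacuously. ✓
v: no successors, so []<>(~p -> p | ~q) holds vacuously. ✓
Satisfying worlds: {t, u, v}.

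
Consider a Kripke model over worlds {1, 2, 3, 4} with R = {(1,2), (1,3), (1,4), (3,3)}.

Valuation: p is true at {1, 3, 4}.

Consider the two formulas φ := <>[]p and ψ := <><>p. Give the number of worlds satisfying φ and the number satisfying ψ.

2 and 2

For <>[]p:
1: successors {2, 3, 4}; []p there: 2:T, 3:T, 4:T. ✓
2: no successors, so <>[]p fails. ✗
3: successors {3}; []p there: 3:T. ✓
4: no successors, so <>[]p fails. ✗
— 2 worlds.
For <><>p:
1: successors {2, 3, 4}; <>p there: 2:F, 3:T, 4:F. ✓
2: no successors, so <><>p fails. ✗
3: successors {3}; <>p there: 3:T. ✓
4: no successors, so <><>p fails. ✗
— 2 worlds.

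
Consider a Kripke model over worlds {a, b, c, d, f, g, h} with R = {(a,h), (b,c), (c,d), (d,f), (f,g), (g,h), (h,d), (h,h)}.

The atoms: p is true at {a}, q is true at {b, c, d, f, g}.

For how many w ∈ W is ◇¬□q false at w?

a: successors {h}; ¬□q there: h:T. ✓
b: successors {c}; ¬□q there: c:F. ✗
c: successors {d}; ¬□q there: d:F. ✗
d: successors {f}; ¬□q there: f:F. ✗
f: successors {g}; ¬□q there: g:T. ✓
g: successors {h}; ¬□q there: h:T. ✓
h: successors {d, h}; ¬□q there: d:F, h:T. ✓
Satisfying worlds: {a, f, g, h}.
So ◇¬□q fails at the other 3 worlds.

3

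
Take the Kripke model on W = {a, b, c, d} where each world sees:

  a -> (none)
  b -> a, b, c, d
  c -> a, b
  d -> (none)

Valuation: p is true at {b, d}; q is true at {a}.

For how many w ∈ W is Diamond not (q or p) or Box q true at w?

a: Diamond not (q or p) is F, Box q is T. ✓
b: Diamond not (q or p) is T, Box q is F. ✓
c: Diamond not (q or p) is F, Box q is F. ✗
d: Diamond not (q or p) is F, Box q is T. ✓
Satisfying worlds: {a, b, d}.

3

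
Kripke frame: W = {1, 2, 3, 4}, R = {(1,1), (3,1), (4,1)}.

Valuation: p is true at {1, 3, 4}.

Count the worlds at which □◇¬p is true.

1

1: successors {1}; ◇¬p there: 1:F. ✗
2: no successors, so □◇¬p holds vacuously. ✓
3: successors {1}; ◇¬p there: 1:F. ✗
4: successors {1}; ◇¬p there: 1:F. ✗
Satisfying worlds: {2}.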